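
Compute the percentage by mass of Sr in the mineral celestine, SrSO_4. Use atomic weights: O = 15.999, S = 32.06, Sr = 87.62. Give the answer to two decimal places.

47.70 weight percent

Molar mass of SrSO_4: 1×87.62 + 1×32.06 + 4×15.999 = 183.676 g/mol.
Mass of Sr per formula unit: 1 × 87.62 = 87.620 g.
Weight fraction Sr = 87.620 / 183.676 = 0.4770.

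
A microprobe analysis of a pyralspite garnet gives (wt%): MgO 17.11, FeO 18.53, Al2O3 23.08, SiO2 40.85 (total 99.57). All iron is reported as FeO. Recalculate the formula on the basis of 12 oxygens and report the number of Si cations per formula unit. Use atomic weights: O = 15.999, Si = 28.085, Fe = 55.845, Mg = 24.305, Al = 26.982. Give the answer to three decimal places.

2.998 Si apfu

MgO: 17.11/40.304 = 0.42452 mol → 0.42452 mol Mg, 0.42452 mol O.
FeO: 18.53/71.844 = 0.25792 mol → 0.25792 mol Fe, 0.25792 mol O.
Al2O3: 23.08/101.961 = 0.22636 mol → 0.45272 mol Al, 0.67908 mol O.
SiO2: 40.85/60.083 = 0.67989 mol → 0.67989 mol Si, 1.35978 mol O.
Total oxygen = 2.72130 mol. Normalization factor = 12/2.72130 = 4.40966.
Si per 12 O = 0.67989 × 4.40966 = 2.998.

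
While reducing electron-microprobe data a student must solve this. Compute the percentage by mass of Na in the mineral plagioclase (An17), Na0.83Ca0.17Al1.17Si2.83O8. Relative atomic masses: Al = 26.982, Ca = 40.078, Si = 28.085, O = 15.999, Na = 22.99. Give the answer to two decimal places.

Molar mass of Na0.83Ca0.17Al1.17Si2.83O8: 0.83*22.99 + 0.17*40.078 + 1.17*26.982 + 2.83*28.085 + 8*15.999 = 264.936 g/mol.
Mass of Na per formula unit: 0.83 × 22.99 = 19.082 g.
Weight fraction Na = 19.082 / 264.936 = 0.0720.

7.20 mass %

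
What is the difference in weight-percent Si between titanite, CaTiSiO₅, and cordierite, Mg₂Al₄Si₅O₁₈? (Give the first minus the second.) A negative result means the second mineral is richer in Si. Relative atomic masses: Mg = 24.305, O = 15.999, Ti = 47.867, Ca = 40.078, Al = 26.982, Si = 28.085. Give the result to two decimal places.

-9.68 percentage points

M(CaTiSiO₅) = 196.025 g/mol, so wt% Si = 28.085/196.025 × 100 = 14.33%.
M(Mg₂Al₄Si₅O₁₈) = 584.945 g/mol, so wt% Si = 140.425/584.945 × 100 = 24.01%.
14.33 − 24.01 = -9.68 pp.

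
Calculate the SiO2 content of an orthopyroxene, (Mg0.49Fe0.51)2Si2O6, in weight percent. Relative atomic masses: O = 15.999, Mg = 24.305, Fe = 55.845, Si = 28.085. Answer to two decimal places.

M((Mg0.49Fe0.51)2Si2O6) = 232.945 g/mol; M(SiO2) = 60.083 g/mol.
Moles SiO2 per formula unit = 2 Si ÷ 1 = 2.0000.
SiO2 fraction = (2.0000 × 60.083) / 232.945 = 120.166/232.945 = 0.5159.

51.59 wt%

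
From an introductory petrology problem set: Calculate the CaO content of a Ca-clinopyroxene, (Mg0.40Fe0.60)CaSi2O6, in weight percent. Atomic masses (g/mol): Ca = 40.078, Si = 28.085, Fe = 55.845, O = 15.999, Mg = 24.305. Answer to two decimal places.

23.81 wt%

M((Mg0.40Fe0.60)CaSi2O6) = 235.471 g/mol; M(CaO) = 56.077 g/mol.
Moles CaO per formula unit = 1 Ca ÷ 1 = 1.0000.
CaO fraction = (1.0000 × 56.077) / 235.471 = 56.077/235.471 = 0.2381.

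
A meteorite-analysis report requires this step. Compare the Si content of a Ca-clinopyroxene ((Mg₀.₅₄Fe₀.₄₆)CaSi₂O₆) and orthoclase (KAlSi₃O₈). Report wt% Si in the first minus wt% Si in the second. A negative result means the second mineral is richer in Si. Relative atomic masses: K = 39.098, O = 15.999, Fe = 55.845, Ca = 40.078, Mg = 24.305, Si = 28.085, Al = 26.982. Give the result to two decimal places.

-5.96 percentage points

Si in (Mg₀.₅₄Fe₀.₄₆)CaSi₂O₆: molar mass 231.055 g/mol; 2×28.085 = 56.170 g → 24.31 wt%.
Si in KAlSi₃O₈: molar mass 278.327 g/mol; 3×28.085 = 84.255 g → 30.27 wt%.
Difference = 24.31 − 30.27 = -5.96 percentage points.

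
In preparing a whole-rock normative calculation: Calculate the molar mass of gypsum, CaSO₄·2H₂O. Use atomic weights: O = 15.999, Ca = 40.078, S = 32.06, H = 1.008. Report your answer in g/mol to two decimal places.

172.16 g/mol

The formula mass is the sum 1*40.078 + 1*32.06 + 6*15.999 + 4*1.008.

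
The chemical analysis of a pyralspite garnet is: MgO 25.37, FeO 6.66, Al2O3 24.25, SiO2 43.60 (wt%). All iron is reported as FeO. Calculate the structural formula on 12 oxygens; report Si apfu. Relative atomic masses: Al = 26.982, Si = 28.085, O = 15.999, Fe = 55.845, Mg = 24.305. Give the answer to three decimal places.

3.016 Si apfu

25.37 wt% MgO ÷ 40.304 g/mol = 0.62947 mol, giving 0.62947 Mg and 0.62947 O.
6.66 wt% FeO ÷ 71.844 g/mol = 0.09270 mol, giving 0.09270 Fe and 0.09270 O.
24.25 wt% Al2O3 ÷ 101.961 g/mol = 0.23784 mol, giving 0.47568 Al and 0.71352 O.
43.60 wt% SiO2 ÷ 60.083 g/mol = 0.72566 mol, giving 0.72566 Si and 1.45132 O.
Oxygen sums to 2.88701; scaling by 12/2.88701 = 4.15655 puts the formula on 12 O.
Si: 0.72566 × 4.15655 = 3.016 atoms per formula unit.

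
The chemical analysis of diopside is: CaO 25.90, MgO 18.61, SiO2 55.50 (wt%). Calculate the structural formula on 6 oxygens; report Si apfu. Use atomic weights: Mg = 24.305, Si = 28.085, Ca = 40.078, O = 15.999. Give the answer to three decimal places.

2.000 Si apfu

CaO (M=56.077): mol = 0.46186; Ca = 0.46186, O = 0.46186.
MgO (M=40.304): mol = 0.46174; Mg = 0.46174, O = 0.46174.
SiO2 (M=60.083): mol = 0.92372; Si = 0.92372, O = 1.84744.
ΣO = 2.77104; factor = 6/ΣO = 2.16525.
Si apfu = 0.92372 × 2.16525 = 2.000.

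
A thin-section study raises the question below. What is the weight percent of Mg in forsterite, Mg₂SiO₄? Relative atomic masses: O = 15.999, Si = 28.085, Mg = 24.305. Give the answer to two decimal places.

34.55 wt%

Formula mass = 2·24.305 + 1·28.085 + 4·15.999 = 140.691 g/mol, of which 48.610 g is Mg.
So Mg makes up 48.610/140.691 = 0.3455 of the mass, i.e. 34.55%.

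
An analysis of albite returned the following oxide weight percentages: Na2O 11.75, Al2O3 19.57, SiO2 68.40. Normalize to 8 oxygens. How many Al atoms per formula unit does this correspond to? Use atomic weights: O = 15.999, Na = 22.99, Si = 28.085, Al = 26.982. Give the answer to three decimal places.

1.009 Al apfu

11.75 wt% Na2O ÷ 61.979 g/mol = 0.18958 mol, giving 0.37916 Na and 0.18958 O.
19.57 wt% Al2O3 ÷ 101.961 g/mol = 0.19194 mol, giving 0.38388 Al and 0.57582 O.
68.40 wt% SiO2 ÷ 60.083 g/mol = 1.13843 mol, giving 1.13843 Si and 2.27686 O.
Oxygen sums to 3.04226; scaling by 8/3.04226 = 2.62962 puts the formula on 8 O.
Al: 0.38388 × 2.62962 = 1.009 atoms per formula unit.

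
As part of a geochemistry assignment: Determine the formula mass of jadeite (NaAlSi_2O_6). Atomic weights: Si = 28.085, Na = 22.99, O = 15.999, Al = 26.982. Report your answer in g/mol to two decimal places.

202.14 g/mol

The formula mass is the sum 1·22.99 + 1·26.982 + 2·28.085 + 6·15.999.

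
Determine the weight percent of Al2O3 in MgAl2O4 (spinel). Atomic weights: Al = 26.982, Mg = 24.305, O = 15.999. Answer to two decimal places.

Formula mass = 142.265 g/mol.
2 Al → 1.0000 mol Al2O3 per formula unit; M(Al2O3) = 101.961, so Al2O3 mass = 101.961 g.
101.961/142.265 × 100 = 71.67 wt%.

71.67 wt%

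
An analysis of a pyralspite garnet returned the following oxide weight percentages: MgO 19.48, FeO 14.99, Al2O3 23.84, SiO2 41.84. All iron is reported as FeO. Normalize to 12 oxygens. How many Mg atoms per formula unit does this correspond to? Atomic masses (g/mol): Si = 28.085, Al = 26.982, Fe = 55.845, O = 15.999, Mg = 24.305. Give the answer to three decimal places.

2.082 Mg apfu

19.48 wt% MgO ÷ 40.304 g/mol = 0.48333 mol, giving 0.48333 Mg and 0.48333 O.
14.99 wt% FeO ÷ 71.844 g/mol = 0.20865 mol, giving 0.20865 Fe and 0.20865 O.
23.84 wt% Al2O3 ÷ 101.961 g/mol = 0.23381 mol, giving 0.46762 Al and 0.70143 O.
41.84 wt% SiO2 ÷ 60.083 g/mol = 0.69637 mol, giving 0.69637 Si and 1.39274 O.
Oxygen sums to 2.78615; scaling by 12/2.78615 = 4.30702 puts the formula on 12 O.
Mg: 0.48333 × 4.30702 = 2.082 atoms per formula unit.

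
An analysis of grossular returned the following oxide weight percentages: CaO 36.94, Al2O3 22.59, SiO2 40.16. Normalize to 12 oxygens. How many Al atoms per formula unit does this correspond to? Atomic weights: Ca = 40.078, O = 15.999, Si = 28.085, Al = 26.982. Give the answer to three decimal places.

36.94 wt% CaO ÷ 56.077 g/mol = 0.65874 mol, giving 0.65874 Ca and 0.65874 O.
22.59 wt% Al2O3 ÷ 101.961 g/mol = 0.22156 mol, giving 0.44312 Al and 0.66468 O.
40.16 wt% SiO2 ÷ 60.083 g/mol = 0.66841 mol, giving 0.66841 Si and 1.33682 O.
Oxygen sums to 2.66024; scaling by 12/2.66024 = 4.51087 puts the formula on 12 O.
Al: 0.44312 × 4.51087 = 1.999 atoms per formula unit.

1.999 Al apfu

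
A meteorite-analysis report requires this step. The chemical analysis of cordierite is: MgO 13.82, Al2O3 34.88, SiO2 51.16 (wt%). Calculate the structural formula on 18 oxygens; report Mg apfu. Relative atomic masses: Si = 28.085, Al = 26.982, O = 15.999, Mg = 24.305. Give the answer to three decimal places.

MgO: 13.82/40.304 = 0.34289 mol → 0.34289 mol Mg, 0.34289 mol O.
Al2O3: 34.88/101.961 = 0.34209 mol → 0.68418 mol Al, 1.02627 mol O.
SiO2: 51.16/60.083 = 0.85149 mol → 0.85149 mol Si, 1.70298 mol O.
Total oxygen = 3.07214 mol. Normalization factor = 18/3.07214 = 5.85911.
Mg per 18 O = 0.34289 × 5.85911 = 2.009.

2.009 Mg apfu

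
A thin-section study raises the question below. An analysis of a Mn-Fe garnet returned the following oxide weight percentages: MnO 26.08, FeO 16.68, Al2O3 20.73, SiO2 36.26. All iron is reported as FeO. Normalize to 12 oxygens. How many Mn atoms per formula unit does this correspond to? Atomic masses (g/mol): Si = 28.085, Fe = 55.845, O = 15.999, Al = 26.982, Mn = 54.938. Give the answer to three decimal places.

1.826 Mn apfu

26.08 wt% MnO ÷ 70.937 g/mol = 0.36765 mol, giving 0.36765 Mn and 0.36765 O.
16.68 wt% FeO ÷ 71.844 g/mol = 0.23217 mol, giving 0.23217 Fe and 0.23217 O.
20.73 wt% Al2O3 ÷ 101.961 g/mol = 0.20331 mol, giving 0.40662 Al and 0.60993 O.
36.26 wt% SiO2 ÷ 60.083 g/mol = 0.60350 mol, giving 0.60350 Si and 1.20700 O.
Oxygen sums to 2.41675; scaling by 12/2.41675 = 4.96535 puts the formula on 12 O.
Mn: 0.36765 × 4.96535 = 1.826 atoms per formula unit.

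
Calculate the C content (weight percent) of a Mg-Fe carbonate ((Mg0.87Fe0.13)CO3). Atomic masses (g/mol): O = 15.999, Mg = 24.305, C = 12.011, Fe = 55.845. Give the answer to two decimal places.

13.59 weight percent

Molar mass of (Mg0.87Fe0.13)CO3: 0.87*24.305 + 0.13*55.845 + 1*12.011 + 3*15.999 = 88.413 g/mol.
Mass of C per formula unit: 1 × 12.011 = 12.011 g.
Weight fraction C = 12.011 / 88.413 = 0.1359.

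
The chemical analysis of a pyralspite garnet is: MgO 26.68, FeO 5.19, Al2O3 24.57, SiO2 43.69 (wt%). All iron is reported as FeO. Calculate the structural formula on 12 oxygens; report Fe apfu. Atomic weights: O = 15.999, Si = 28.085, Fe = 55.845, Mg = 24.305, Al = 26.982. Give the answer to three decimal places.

0.298 Fe apfu

MgO (M=40.304): mol = 0.66197; Mg = 0.66197, O = 0.66197.
FeO (M=71.844): mol = 0.07224; Fe = 0.07224, O = 0.07224.
Al2O3 (M=101.961): mol = 0.24097; Al = 0.48194, O = 0.72291.
SiO2 (M=60.083): mol = 0.72716; Si = 0.72716, O = 1.45432.
ΣO = 2.91144; factor = 12/ΣO = 4.12167.
Fe apfu = 0.07224 × 4.12167 = 0.298.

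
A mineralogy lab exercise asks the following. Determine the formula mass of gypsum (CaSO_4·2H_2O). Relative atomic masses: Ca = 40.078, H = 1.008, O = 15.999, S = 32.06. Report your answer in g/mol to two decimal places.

Ca: 1 × 40.078 = 40.0780
S: 1 × 32.06 = 32.0600
O: 6 × 15.999 = 95.9940
H: 4 × 1.008 = 4.0320
Summing the contributions gives the formula mass.

172.16 g/mol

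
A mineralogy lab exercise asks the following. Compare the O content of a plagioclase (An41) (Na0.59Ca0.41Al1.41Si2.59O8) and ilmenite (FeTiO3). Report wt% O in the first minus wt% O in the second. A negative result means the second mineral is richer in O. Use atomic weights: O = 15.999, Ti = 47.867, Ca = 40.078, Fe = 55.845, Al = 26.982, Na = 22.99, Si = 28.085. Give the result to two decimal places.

15.98 percentage points

O in Na0.59Ca0.41Al1.41Si2.59O8: molar mass 268.773 g/mol; 8×15.999 = 127.992 g → 47.62 wt%.
O in FeTiO3: molar mass 151.709 g/mol; 3×15.999 = 47.997 g → 31.64 wt%.
Difference = 47.62 − 31.64 = 15.98 percentage points.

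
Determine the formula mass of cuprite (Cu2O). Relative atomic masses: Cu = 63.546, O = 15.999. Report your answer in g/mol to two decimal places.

The formula mass is the sum 2(63.546) + 1(15.999).

143.09 g/mol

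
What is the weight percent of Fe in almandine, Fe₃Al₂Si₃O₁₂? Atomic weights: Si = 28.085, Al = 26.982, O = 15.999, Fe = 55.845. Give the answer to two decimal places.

Formula mass = 3·55.845 + 2·26.982 + 3·28.085 + 12·15.999 = 497.742 g/mol, of which 167.535 g is Fe.
So Fe makes up 167.535/497.742 = 0.3366 of the mass, i.e. 33.66%.

33.66 weight percent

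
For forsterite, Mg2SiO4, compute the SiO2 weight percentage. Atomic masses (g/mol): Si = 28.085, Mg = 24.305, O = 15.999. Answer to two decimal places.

M(Mg2SiO4) = 140.691 g/mol; M(SiO2) = 60.083 g/mol.
Moles SiO2 per formula unit = 1 Si ÷ 1 = 1.0000.
SiO2 fraction = (1.0000 × 60.083) / 140.691 = 60.083/140.691 = 0.4271.

42.71 wt%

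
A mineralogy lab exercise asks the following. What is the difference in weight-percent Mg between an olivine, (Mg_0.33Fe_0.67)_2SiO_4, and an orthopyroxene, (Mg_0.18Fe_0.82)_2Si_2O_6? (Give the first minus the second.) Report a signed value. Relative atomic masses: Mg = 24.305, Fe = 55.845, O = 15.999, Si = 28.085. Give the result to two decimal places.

5.30 percentage points

M((Mg_0.33Fe_0.67)_2SiO_4) = 182.955 g/mol, so wt% Mg = 16.041/182.955 × 100 = 8.77%.
M((Mg_0.18Fe_0.82)_2Si_2O_6) = 252.500 g/mol, so wt% Mg = 8.750/252.500 × 100 = 3.47%.
8.77 − 3.47 = 5.30 pp.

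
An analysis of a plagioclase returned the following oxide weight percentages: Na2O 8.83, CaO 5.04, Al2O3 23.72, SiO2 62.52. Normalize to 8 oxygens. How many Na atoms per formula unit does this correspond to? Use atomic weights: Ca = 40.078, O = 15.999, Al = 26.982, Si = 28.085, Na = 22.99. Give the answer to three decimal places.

Na2O: 8.83/61.979 = 0.14247 mol → 0.28494 mol Na, 0.14247 mol O.
CaO: 5.04/56.077 = 0.08988 mol → 0.08988 mol Ca, 0.08988 mol O.
Al2O3: 23.72/101.961 = 0.23264 mol → 0.46528 mol Al, 0.69792 mol O.
SiO2: 62.52/60.083 = 1.04056 mol → 1.04056 mol Si, 2.08112 mol O.
Total oxygen = 3.01139 mol. Normalization factor = 8/3.01139 = 2.65658.
Na per 8 O = 0.28494 × 2.65658 = 0.757.

0.757 Na apfu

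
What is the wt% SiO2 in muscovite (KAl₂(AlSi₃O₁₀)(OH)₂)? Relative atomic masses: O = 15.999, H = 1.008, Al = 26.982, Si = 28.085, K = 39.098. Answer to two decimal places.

45.25 wt%

Formula mass = 398.303 g/mol.
3 Si → 3.0000 mol SiO2 per formula unit; M(SiO2) = 60.083, so SiO2 mass = 180.249 g.
180.249/398.303 × 100 = 45.25 wt%.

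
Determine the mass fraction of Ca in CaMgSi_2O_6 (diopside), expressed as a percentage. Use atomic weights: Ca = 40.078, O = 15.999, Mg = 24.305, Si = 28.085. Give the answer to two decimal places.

18.51 mass %

Formula mass = 1×40.078 + 1×24.305 + 2×28.085 + 6×15.999 = 216.547 g/mol, of which 40.078 g is Ca.
So Ca makes up 40.078/216.547 = 0.1851 of the mass, i.e. 18.51%.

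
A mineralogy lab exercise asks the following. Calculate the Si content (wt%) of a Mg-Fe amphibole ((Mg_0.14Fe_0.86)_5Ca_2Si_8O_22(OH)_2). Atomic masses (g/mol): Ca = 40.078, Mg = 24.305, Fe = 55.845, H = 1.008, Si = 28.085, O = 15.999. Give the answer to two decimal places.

23.70 wt%

Molar mass of (Mg_0.14Fe_0.86)_5Ca_2Si_8O_22(OH)_2: 0.70·24.305 + 4.30·55.845 + 2·40.078 + 8·28.085 + 24·15.999 + 2·1.008 = 947.975 g/mol.
Mass of Si per formula unit: 8 × 28.085 = 224.680 g.
Weight fraction Si = 224.680 / 947.975 = 0.2370.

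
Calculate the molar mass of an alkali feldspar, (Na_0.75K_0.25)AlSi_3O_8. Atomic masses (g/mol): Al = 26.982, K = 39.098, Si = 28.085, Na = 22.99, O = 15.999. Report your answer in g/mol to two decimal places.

266.25 g/mol

M = 0.75·22.99 + 0.25·39.098 + 1·26.982 + 3·28.085 + 8·15.999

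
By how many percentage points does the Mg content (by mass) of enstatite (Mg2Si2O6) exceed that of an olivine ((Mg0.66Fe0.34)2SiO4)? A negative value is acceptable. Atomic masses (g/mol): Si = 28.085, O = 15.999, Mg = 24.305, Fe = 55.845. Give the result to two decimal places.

First mineral: 48.610 g Mg in 200.774 g formula = 24.21 wt% Mg.
Second mineral: 32.083 g Mg in 162.138 g formula = 19.79 wt% Mg.
24.21% − 19.79% gives a difference of 4.42 percentage points.

4.42 percentage points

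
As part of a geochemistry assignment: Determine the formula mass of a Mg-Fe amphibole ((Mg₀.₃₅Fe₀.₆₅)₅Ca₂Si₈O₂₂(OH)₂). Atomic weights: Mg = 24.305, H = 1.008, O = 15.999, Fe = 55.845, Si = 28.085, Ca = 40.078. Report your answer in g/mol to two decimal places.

914.86 g/mol

The formula mass is the sum 1.75×24.305 + 3.25×55.845 + 2×40.078 + 8×28.085 + 24×15.999 + 2×1.008.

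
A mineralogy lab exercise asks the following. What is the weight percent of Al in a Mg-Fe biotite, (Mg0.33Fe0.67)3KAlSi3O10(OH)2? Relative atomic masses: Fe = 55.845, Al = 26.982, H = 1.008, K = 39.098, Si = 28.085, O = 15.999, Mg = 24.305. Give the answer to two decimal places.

5.61 mass %

M((Mg0.33Fe0.67)3KAlSi3O10(OH)2) = 480.649 g/mol.
Al contributes 1 × 26.982 = 26.982 g per mole.
26.982/480.649 = 0.0561 → 5.61%.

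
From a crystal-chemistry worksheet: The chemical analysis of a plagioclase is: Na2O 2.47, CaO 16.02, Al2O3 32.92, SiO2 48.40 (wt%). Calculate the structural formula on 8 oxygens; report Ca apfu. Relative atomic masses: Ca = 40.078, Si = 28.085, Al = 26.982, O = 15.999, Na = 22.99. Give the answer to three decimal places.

0.787 Ca apfu

2.47 wt% Na2O ÷ 61.979 g/mol = 0.03985 mol, giving 0.07970 Na and 0.03985 O.
16.02 wt% CaO ÷ 56.077 g/mol = 0.28568 mol, giving 0.28568 Ca and 0.28568 O.
32.92 wt% Al2O3 ÷ 101.961 g/mol = 0.32287 mol, giving 0.64574 Al and 0.96861 O.
48.40 wt% SiO2 ÷ 60.083 g/mol = 0.80555 mol, giving 0.80555 Si and 1.61110 O.
Oxygen sums to 2.90524; scaling by 8/2.90524 = 2.75365 puts the formula on 8 O.
Ca: 0.28568 × 2.75365 = 0.787 atoms per formula unit.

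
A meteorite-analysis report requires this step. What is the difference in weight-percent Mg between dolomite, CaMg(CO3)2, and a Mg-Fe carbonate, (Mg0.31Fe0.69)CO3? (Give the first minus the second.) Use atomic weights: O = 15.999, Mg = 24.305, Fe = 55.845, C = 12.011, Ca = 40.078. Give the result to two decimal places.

Mg in CaMg(CO3)2: molar mass 184.399 g/mol; 1×24.305 = 24.305 g → 13.18 wt%.
Mg in (Mg0.31Fe0.69)CO3: molar mass 106.076 g/mol; 0.31×24.305 = 7.535 g → 7.10 wt%.
Difference = 13.18 − 7.10 = 6.08 percentage points.

6.08 percentage points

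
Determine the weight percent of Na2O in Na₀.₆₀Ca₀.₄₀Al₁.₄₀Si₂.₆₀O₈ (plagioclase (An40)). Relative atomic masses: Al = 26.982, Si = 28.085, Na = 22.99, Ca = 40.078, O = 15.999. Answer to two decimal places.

6.92 wt%

Molar mass of Na₀.₆₀Ca₀.₄₀Al₁.₄₀Si₂.₆₀O₈ = 0.60·22.99 + 0.40·40.078 + 1.40·26.982 + 2.60·28.085 + 8·15.999 = 268.613 g/mol.
Each formula unit contains 0.60 Na, equivalent to 0.60/2 = 0.3000 mol Na2O.
M(Na2O) = 2×22.99 + 1×15.999 = 61.979 g/mol.
Mass of Na2O per formula unit = 0.3000 × 61.979 = 18.594 g.
Na2O wt% = 18.594 / 268.613 × 100 = 6.92%.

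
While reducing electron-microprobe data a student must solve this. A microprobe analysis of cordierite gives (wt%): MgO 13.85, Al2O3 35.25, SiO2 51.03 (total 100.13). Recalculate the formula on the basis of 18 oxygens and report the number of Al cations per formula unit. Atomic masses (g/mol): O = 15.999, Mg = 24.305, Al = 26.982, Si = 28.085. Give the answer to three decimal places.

4.042 Al apfu

13.85 wt% MgO ÷ 40.304 g/mol = 0.34364 mol, giving 0.34364 Mg and 0.34364 O.
35.25 wt% Al2O3 ÷ 101.961 g/mol = 0.34572 mol, giving 0.69144 Al and 1.03716 O.
51.03 wt% SiO2 ÷ 60.083 g/mol = 0.84933 mol, giving 0.84933 Si and 1.69866 O.
Oxygen sums to 3.07946; scaling by 18/3.07946 = 5.84518 puts the formula on 18 O.
Al: 0.69144 × 5.84518 = 4.042 atoms per formula unit.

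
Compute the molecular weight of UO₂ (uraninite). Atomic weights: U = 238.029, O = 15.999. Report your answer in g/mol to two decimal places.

270.03 g/mol

U: 1 × 238.029 = 238.0290
O: 2 × 15.999 = 31.9980
Summing the contributions gives the formula mass.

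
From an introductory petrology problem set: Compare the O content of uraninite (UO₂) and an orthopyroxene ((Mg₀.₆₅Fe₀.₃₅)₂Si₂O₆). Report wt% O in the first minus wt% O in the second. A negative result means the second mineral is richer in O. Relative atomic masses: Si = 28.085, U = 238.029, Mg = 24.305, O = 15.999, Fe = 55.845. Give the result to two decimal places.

M(UO₂) = 270.027 g/mol, so wt% O = 31.998/270.027 × 100 = 11.85%.
M((Mg₀.₆₅Fe₀.₃₅)₂Si₂O₆) = 222.852 g/mol, so wt% O = 95.994/222.852 × 100 = 43.08%.
11.85 − 43.08 = -31.23 pp.

-31.23 percentage points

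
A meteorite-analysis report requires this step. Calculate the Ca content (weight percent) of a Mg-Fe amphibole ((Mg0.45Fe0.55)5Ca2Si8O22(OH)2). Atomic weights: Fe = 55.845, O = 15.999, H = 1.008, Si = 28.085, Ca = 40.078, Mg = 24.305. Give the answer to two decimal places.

Formula mass = 2.25*24.305 + 2.75*55.845 + 2*40.078 + 8*28.085 + 24*15.999 + 2*1.008 = 899.088 g/mol, of which 80.156 g is Ca.
So Ca makes up 80.156/899.088 = 0.0892 of the mass, i.e. 8.92%.

8.92 weight percent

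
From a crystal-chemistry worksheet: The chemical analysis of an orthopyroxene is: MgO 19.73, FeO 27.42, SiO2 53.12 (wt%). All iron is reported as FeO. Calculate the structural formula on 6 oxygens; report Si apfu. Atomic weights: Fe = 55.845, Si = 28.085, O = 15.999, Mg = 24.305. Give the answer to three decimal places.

MgO: 19.73/40.304 = 0.48953 mol → 0.48953 mol Mg, 0.48953 mol O.
FeO: 27.42/71.844 = 0.38166 mol → 0.38166 mol Fe, 0.38166 mol O.
SiO2: 53.12/60.083 = 0.88411 mol → 0.88411 mol Si, 1.76822 mol O.
Total oxygen = 2.63941 mol. Normalization factor = 6/2.63941 = 2.27324.
Si per 6 O = 0.88411 × 2.27324 = 2.010.

2.010 Si apfu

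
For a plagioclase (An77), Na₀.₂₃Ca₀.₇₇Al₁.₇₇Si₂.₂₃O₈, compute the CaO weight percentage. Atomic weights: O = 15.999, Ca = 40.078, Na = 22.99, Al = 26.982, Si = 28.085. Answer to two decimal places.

15.73 wt%

Formula mass = 274.527 g/mol.
0.77 Ca → 0.7700 mol CaO per formula unit; M(CaO) = 56.077, so CaO mass = 43.179 g.
43.179/274.527 × 100 = 15.73 wt%.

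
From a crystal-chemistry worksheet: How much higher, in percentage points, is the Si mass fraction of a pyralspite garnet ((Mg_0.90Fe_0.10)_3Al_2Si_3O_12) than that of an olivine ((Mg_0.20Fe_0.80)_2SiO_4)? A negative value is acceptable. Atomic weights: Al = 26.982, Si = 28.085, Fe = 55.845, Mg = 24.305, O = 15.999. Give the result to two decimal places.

5.73 percentage points

M((Mg_0.90Fe_0.10)_3Al_2Si_3O_12) = 412.584 g/mol, so wt% Si = 84.255/412.584 × 100 = 20.42%.
M((Mg_0.20Fe_0.80)_2SiO_4) = 191.155 g/mol, so wt% Si = 28.085/191.155 × 100 = 14.69%.
20.42 − 14.69 = 5.73 pp.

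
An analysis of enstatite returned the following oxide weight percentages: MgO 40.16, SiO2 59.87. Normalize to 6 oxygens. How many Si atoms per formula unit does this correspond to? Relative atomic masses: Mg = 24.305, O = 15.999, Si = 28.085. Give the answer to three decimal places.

MgO: 40.16/40.304 = 0.99643 mol → 0.99643 mol Mg, 0.99643 mol O.
SiO2: 59.87/60.083 = 0.99645 mol → 0.99645 mol Si, 1.99290 mol O.
Total oxygen = 2.98933 mol. Normalization factor = 6/2.98933 = 2.00714.
Si per 6 O = 0.99645 × 2.00714 = 2.000.

2.000 Si apfu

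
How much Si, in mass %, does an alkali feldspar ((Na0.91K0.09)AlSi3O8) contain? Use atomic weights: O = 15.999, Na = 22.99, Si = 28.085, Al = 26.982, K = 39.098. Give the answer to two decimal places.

31.95 mass %

Molar mass of (Na0.91K0.09)AlSi3O8: 0.91·22.99 + 0.09·39.098 + 1·26.982 + 3·28.085 + 8·15.999 = 263.669 g/mol.
Mass of Si per formula unit: 3 × 28.085 = 84.255 g.
Weight fraction Si = 84.255 / 263.669 = 0.3195.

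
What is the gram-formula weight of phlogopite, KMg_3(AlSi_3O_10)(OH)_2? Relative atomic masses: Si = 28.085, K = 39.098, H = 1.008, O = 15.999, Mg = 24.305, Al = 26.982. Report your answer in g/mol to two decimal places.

417.25 g/mol

The formula mass is the sum 1*39.098 + 3*24.305 + 1*26.982 + 3*28.085 + 12*15.999 + 2*1.008.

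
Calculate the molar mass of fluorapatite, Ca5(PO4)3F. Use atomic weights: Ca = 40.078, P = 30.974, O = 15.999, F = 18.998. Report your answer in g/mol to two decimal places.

Ca: 5 × 40.078 = 200.3900
P: 3 × 30.974 = 92.9220
O: 12 × 15.999 = 191.9880
F: 1 × 18.998 = 18.9980
Summing the contributions gives the formula mass.

504.30 g/mol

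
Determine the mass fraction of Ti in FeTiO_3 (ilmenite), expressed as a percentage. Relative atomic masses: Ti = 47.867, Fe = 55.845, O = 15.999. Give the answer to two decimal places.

Molar mass of FeTiO_3: 1*55.845 + 1*47.867 + 3*15.999 = 151.709 g/mol.
Mass of Ti per formula unit: 1 × 47.867 = 47.867 g.
Weight fraction Ti = 47.867 / 151.709 = 0.3155.

31.55 weight percent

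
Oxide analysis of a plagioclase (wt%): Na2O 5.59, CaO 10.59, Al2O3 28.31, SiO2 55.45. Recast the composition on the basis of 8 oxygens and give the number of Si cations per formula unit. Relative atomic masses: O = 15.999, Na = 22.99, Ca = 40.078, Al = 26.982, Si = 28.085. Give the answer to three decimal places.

2.496 Si apfu

Na2O (M=61.979): mol = 0.09019; Na = 0.18038, O = 0.09019.
CaO (M=56.077): mol = 0.18885; Ca = 0.18885, O = 0.18885.
Al2O3 (M=101.961): mol = 0.27766; Al = 0.55532, O = 0.83298.
SiO2 (M=60.083): mol = 0.92289; Si = 0.92289, O = 1.84578.
ΣO = 2.95780; factor = 8/ΣO = 2.70471.
Si apfu = 0.92289 × 2.70471 = 2.496.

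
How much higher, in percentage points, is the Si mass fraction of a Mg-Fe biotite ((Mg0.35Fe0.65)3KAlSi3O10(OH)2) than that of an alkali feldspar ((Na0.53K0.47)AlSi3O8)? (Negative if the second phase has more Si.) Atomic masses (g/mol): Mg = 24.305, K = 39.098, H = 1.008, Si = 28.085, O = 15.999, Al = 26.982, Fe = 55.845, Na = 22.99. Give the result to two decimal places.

Si in (Mg0.35Fe0.65)3KAlSi3O10(OH)2: molar mass 478.757 g/mol; 3×28.085 = 84.255 g → 17.60 wt%.
Si in (Na0.53K0.47)AlSi3O8: molar mass 269.790 g/mol; 3×28.085 = 84.255 g → 31.23 wt%.
Difference = 17.60 − 31.23 = -13.63 percentage points.

-13.63 percentage points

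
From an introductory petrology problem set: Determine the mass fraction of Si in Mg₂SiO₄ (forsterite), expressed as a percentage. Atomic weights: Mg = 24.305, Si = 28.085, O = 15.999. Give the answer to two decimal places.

19.96 weight percent

Formula mass = 2*24.305 + 1*28.085 + 4*15.999 = 140.691 g/mol, of which 28.085 g is Si.
So Si makes up 28.085/140.691 = 0.1996 of the mass, i.e. 19.96%.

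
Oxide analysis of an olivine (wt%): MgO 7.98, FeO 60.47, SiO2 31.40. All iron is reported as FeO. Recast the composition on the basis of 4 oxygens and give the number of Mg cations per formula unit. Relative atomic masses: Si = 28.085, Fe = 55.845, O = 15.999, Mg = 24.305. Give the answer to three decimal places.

MgO: 7.98/40.304 = 0.19800 mol → 0.19800 mol Mg, 0.19800 mol O.
FeO: 60.47/71.844 = 0.84168 mol → 0.84168 mol Fe, 0.84168 mol O.
SiO2: 31.40/60.083 = 0.52261 mol → 0.52261 mol Si, 1.04522 mol O.
Total oxygen = 2.08490 mol. Normalization factor = 4/2.08490 = 1.91856.
Mg per 4 O = 0.19800 × 1.91856 = 0.380.

0.380 Mg apfu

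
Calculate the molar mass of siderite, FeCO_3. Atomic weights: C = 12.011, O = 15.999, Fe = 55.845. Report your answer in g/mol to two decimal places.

115.85 g/mol

Fe: 1 × 55.845 = 55.8450
C: 1 × 12.011 = 12.0110
O: 3 × 15.999 = 47.9970
Summing the contributions gives the formula mass.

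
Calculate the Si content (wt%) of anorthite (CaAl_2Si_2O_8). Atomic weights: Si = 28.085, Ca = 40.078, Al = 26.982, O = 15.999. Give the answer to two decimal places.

20.19 wt%

M(CaAl_2Si_2O_8) = 278.204 g/mol.
Si contributes 2 × 28.085 = 56.170 g per mole.
56.170/278.204 = 0.2019 → 20.19%.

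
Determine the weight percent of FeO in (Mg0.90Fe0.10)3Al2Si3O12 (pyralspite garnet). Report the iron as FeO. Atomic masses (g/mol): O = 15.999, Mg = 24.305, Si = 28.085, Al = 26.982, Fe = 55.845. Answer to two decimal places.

5.22 wt%

Molar mass of (Mg0.90Fe0.10)3Al2Si3O12 = 2.70·24.305 + 0.30·55.845 + 2·26.982 + 3·28.085 + 12·15.999 = 412.584 g/mol.
Each formula unit contains 0.30 Fe, equivalent to 0.30/1 = 0.3000 mol FeO.
M(FeO) = 1×55.845 + 1×15.999 = 71.844 g/mol.
Mass of FeO per formula unit = 0.3000 × 71.844 = 21.553 g.
FeO wt% = 21.553 / 412.584 × 100 = 5.22%.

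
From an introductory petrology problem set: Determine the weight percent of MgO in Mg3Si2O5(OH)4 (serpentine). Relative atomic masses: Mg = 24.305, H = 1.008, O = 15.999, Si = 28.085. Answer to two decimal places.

43.63 wt%

Formula mass = 277.108 g/mol.
3 Mg → 3.0000 mol MgO per formula unit; M(MgO) = 40.304, so MgO mass = 120.912 g.
120.912/277.108 × 100 = 43.63 wt%.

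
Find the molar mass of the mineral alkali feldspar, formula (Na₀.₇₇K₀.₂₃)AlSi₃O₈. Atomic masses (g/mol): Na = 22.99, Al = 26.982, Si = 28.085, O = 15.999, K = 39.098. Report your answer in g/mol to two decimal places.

265.92 g/mol

The formula mass is the sum 0.77·22.99 + 0.23·39.098 + 1·26.982 + 3·28.085 + 8·15.999.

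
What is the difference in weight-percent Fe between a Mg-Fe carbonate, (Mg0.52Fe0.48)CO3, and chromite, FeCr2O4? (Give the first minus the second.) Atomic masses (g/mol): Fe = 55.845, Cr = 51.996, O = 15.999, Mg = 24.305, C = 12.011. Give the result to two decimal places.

M((Mg0.52Fe0.48)CO3) = 99.452 g/mol, so wt% Fe = 26.806/99.452 × 100 = 26.95%.
M(FeCr2O4) = 223.833 g/mol, so wt% Fe = 55.845/223.833 × 100 = 24.95%.
26.95 − 24.95 = 2.00 pp.

2.00 percentage points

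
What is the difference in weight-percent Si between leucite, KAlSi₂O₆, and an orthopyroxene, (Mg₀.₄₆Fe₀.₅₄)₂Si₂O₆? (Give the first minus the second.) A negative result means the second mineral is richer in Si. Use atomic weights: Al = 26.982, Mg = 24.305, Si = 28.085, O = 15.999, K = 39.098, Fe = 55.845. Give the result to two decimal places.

M(KAlSi₂O₆) = 218.244 g/mol, so wt% Si = 56.170/218.244 × 100 = 25.74%.
M((Mg₀.₄₆Fe₀.₅₄)₂Si₂O₆) = 234.837 g/mol, so wt% Si = 56.170/234.837 × 100 = 23.92%.
25.74 − 23.92 = 1.82 pp.

1.82 percentage points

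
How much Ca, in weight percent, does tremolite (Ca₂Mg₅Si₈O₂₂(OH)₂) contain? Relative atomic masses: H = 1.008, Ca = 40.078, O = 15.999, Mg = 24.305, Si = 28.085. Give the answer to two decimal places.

Formula mass = 2*40.078 + 5*24.305 + 8*28.085 + 24*15.999 + 2*1.008 = 812.353 g/mol, of which 80.156 g is Ca.
So Ca makes up 80.156/812.353 = 0.0987 of the mass, i.e. 9.87%.

9.87 weight percent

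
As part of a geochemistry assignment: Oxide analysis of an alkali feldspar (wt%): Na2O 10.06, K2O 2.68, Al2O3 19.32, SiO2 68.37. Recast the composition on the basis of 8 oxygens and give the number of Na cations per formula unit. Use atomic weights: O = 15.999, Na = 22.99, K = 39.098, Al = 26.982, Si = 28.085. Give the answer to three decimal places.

Na2O (M=61.979): mol = 0.16231; Na = 0.32462, O = 0.16231.
K2O (M=94.195): mol = 0.02845; K = 0.05690, O = 0.02845.
Al2O3 (M=101.961): mol = 0.18948; Al = 0.37896, O = 0.56844.
SiO2 (M=60.083): mol = 1.13793; Si = 1.13793, O = 2.27586.
ΣO = 3.03506; factor = 8/ΣO = 2.63586.
Na apfu = 0.32462 × 2.63586 = 0.856.

0.856 Na apfu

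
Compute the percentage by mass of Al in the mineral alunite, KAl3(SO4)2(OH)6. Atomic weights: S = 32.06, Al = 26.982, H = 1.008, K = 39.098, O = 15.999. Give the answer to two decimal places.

M(KAl3(SO4)2(OH)6) = 414.198 g/mol.
Al contributes 3 × 26.982 = 80.946 g per mole.
80.946/414.198 = 0.1954 → 19.54%.

19.54 mass %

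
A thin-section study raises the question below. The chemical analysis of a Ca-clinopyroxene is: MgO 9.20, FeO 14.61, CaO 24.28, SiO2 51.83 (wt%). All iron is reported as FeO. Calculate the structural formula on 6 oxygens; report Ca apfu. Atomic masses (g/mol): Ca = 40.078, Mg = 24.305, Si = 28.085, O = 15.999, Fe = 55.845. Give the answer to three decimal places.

1.003 Ca apfu

MgO (M=40.304): mol = 0.22827; Mg = 0.22827, O = 0.22827.
FeO (M=71.844): mol = 0.20336; Fe = 0.20336, O = 0.20336.
CaO (M=56.077): mol = 0.43298; Ca = 0.43298, O = 0.43298.
SiO2 (M=60.083): mol = 0.86264; Si = 0.86264, O = 1.72528.
ΣO = 2.58989; factor = 6/ΣO = 2.31670.
Ca apfu = 0.43298 × 2.31670 = 1.003.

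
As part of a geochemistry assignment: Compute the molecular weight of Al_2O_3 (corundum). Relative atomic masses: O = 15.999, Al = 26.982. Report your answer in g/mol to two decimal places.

The formula mass is the sum 2·26.982 + 3·15.999.

101.96 g/mol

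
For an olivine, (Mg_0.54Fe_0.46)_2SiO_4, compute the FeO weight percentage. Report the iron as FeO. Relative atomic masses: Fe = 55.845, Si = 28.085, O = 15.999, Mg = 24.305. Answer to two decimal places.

38.95 wt%

Molar mass of (Mg_0.54Fe_0.46)_2SiO_4 = 1.08·24.305 + 0.92·55.845 + 1·28.085 + 4·15.999 = 169.708 g/mol.
Each formula unit contains 0.92 Fe, equivalent to 0.92/1 = 0.9200 mol FeO.
M(FeO) = 1×55.845 + 1×15.999 = 71.844 g/mol.
Mass of FeO per formula unit = 0.9200 × 71.844 = 66.096 g.
FeO wt% = 66.096 / 169.708 × 100 = 38.95%.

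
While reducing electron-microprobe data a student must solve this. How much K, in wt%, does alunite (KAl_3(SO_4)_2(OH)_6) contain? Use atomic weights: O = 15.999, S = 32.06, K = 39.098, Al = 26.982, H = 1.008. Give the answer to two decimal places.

9.44 wt%

Formula mass = 1·39.098 + 3·26.982 + 2·32.06 + 14·15.999 + 6·1.008 = 414.198 g/mol, of which 39.098 g is K.
So K makes up 39.098/414.198 = 0.0944 of the mass, i.e. 9.44%.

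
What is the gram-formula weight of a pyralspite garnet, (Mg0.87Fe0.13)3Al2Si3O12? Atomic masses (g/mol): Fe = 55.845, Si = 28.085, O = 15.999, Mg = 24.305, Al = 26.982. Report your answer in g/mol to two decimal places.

M = 2.61(24.305) + 0.39(55.845) + 2(26.982) + 3(28.085) + 12(15.999)

415.42 g/mol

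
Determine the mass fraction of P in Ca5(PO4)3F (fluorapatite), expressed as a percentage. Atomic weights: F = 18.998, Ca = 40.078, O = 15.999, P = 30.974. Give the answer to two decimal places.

Formula mass = 5·40.078 + 3·30.974 + 12·15.999 + 1·18.998 = 504.298 g/mol, of which 92.922 g is P.
So P makes up 92.922/504.298 = 0.1843 of the mass, i.e. 18.43%.

18.43 weight percent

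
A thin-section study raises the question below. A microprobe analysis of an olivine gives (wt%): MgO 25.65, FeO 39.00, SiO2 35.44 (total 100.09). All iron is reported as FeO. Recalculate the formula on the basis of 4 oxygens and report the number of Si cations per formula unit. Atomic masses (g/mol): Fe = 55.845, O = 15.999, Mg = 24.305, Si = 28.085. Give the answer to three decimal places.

25.65 wt% MgO ÷ 40.304 g/mol = 0.63641 mol, giving 0.63641 Mg and 0.63641 O.
39.00 wt% FeO ÷ 71.844 g/mol = 0.54284 mol, giving 0.54284 Fe and 0.54284 O.
35.44 wt% SiO2 ÷ 60.083 g/mol = 0.58985 mol, giving 0.58985 Si and 1.17970 O.
Oxygen sums to 2.35895; scaling by 4/2.35895 = 1.69567 puts the formula on 4 O.
Si: 0.58985 × 1.69567 = 1.000 atoms per formula unit.

1.000 Si apfu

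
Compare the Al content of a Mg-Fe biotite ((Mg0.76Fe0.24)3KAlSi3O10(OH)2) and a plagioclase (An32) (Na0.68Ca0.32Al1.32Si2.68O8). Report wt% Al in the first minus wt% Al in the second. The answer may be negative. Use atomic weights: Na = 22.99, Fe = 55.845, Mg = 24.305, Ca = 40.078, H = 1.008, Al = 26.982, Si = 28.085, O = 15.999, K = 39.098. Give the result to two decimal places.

Al in (Mg0.76Fe0.24)3KAlSi3O10(OH)2: molar mass 439.963 g/mol; 1×26.982 = 26.982 g → 6.13 wt%.
Al in Na0.68Ca0.32Al1.32Si2.68O8: molar mass 267.334 g/mol; 1.32×26.982 = 35.616 g → 13.32 wt%.
Difference = 6.13 − 13.32 = -7.19 percentage points.

-7.19 percentage points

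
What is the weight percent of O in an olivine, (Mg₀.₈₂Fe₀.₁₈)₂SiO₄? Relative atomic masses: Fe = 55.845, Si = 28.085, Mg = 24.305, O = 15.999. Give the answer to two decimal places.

42.09 wt%

Molar mass of (Mg₀.₈₂Fe₀.₁₈)₂SiO₄: 1.64*24.305 + 0.36*55.845 + 1*28.085 + 4*15.999 = 152.045 g/mol.
Mass of O per formula unit: 4 × 15.999 = 63.996 g.
Weight fraction O = 63.996 / 152.045 = 0.4209.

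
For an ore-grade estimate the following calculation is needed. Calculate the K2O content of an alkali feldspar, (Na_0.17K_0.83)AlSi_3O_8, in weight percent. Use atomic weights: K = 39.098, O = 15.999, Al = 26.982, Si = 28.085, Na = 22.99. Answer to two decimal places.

M((Na_0.17K_0.83)AlSi_3O_8) = 275.589 g/mol; M(K2O) = 94.195 g/mol.
Moles K2O per formula unit = 0.83 K ÷ 2 = 0.4150.
K2O fraction = (0.4150 × 94.195) / 275.589 = 39.091/275.589 = 0.1418.

14.18 wt%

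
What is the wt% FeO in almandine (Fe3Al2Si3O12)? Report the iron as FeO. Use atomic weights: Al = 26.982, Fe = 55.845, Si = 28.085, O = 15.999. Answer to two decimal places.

43.30 wt%

Formula mass = 497.742 g/mol.
3 Fe → 3.0000 mol FeO per formula unit; M(FeO) = 71.844, so FeO mass = 215.532 g.
215.532/497.742 × 100 = 43.30 wt%.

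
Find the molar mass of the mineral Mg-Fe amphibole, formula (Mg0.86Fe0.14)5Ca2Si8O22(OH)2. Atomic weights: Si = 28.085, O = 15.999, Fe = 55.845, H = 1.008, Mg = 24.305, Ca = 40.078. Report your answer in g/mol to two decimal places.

834.43 g/mol

Mg: 4.30 × 24.305 = 104.5115
Fe: 0.70 × 55.845 = 39.0915
Ca: 2 × 40.078 = 80.1560
Si: 8 × 28.085 = 224.6800
O: 24 × 15.999 = 383.9760
H: 2 × 1.008 = 2.0160
Summing the contributions gives the formula mass.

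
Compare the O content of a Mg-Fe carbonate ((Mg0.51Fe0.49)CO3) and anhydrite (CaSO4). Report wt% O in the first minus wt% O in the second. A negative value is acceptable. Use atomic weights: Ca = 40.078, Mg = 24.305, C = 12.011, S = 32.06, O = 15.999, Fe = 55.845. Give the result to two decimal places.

1.10 percentage points

M((Mg0.51Fe0.49)CO3) = 99.768 g/mol, so wt% O = 47.997/99.768 × 100 = 48.11%.
M(CaSO4) = 136.134 g/mol, so wt% O = 63.996/136.134 × 100 = 47.01%.
48.11 − 47.01 = 1.10 pp.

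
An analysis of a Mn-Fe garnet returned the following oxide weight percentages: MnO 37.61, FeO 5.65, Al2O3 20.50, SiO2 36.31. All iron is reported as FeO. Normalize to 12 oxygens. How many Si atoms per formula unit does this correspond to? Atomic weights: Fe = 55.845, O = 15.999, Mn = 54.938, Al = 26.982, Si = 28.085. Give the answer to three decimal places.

2.996 Si apfu

37.61 wt% MnO ÷ 70.937 g/mol = 0.53019 mol, giving 0.53019 Mn and 0.53019 O.
5.65 wt% FeO ÷ 71.844 g/mol = 0.07864 mol, giving 0.07864 Fe and 0.07864 O.
20.50 wt% Al2O3 ÷ 101.961 g/mol = 0.20106 mol, giving 0.40212 Al and 0.60318 O.
36.31 wt% SiO2 ÷ 60.083 g/mol = 0.60433 mol, giving 0.60433 Si and 1.20866 O.
Oxygen sums to 2.42067; scaling by 12/2.42067 = 4.95731 puts the formula on 12 O.
Si: 0.60433 × 4.95731 = 2.996 atoms per formula unit.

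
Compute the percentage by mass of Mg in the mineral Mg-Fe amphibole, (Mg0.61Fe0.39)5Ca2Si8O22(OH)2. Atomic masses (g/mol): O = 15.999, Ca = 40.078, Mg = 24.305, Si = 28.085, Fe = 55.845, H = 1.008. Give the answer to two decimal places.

Molar mass of (Mg0.61Fe0.39)5Ca2Si8O22(OH)2: 3.05*24.305 + 1.95*55.845 + 2*40.078 + 8*28.085 + 24*15.999 + 2*1.008 = 873.856 g/mol.
Mass of Mg per formula unit: 3.05 × 24.305 = 74.130 g.
Weight fraction Mg = 74.130 / 873.856 = 0.0848.

8.48 weight percent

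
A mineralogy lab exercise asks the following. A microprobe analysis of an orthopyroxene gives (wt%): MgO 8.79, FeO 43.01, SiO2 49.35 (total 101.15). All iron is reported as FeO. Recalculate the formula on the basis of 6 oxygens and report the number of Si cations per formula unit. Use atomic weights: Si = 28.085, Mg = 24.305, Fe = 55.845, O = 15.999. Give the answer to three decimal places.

2.004 Si apfu

MgO (M=40.304): mol = 0.21809; Mg = 0.21809, O = 0.21809.
FeO (M=71.844): mol = 0.59866; Fe = 0.59866, O = 0.59866.
SiO2 (M=60.083): mol = 0.82136; Si = 0.82136, O = 1.64272.
ΣO = 2.45947; factor = 6/ΣO = 2.43955.
Si apfu = 0.82136 × 2.43955 = 2.004.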